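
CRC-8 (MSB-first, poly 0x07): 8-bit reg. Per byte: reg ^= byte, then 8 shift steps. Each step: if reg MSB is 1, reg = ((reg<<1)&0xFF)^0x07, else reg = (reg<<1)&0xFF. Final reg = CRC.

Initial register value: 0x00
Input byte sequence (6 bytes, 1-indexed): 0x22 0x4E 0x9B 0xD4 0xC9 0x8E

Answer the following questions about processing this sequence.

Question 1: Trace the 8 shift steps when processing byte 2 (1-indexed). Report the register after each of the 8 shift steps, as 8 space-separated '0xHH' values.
Answer: 0x47 0x8E 0x1B 0x36 0x6C 0xD8 0xB7 0x69

Derivation:
After byte 1 (0x22): reg=0xEE
Register before byte 2: 0xEE
After XOR with byte 0x4E: 0xA0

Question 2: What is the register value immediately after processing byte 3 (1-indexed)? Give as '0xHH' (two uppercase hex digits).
Answer: 0xD0

Derivation:
After byte 1 (0x22): reg=0xEE
After byte 2 (0x4E): reg=0x69
After byte 3 (0x9B): reg=0xD0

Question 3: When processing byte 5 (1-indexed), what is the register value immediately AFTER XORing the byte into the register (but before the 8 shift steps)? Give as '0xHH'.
Answer: 0xD5

Derivation:
Register before byte 5: 0x1C
Byte 5: 0xC9
0x1C XOR 0xC9 = 0xD5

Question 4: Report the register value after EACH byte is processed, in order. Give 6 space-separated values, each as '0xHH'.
0xEE 0x69 0xD0 0x1C 0x25 0x58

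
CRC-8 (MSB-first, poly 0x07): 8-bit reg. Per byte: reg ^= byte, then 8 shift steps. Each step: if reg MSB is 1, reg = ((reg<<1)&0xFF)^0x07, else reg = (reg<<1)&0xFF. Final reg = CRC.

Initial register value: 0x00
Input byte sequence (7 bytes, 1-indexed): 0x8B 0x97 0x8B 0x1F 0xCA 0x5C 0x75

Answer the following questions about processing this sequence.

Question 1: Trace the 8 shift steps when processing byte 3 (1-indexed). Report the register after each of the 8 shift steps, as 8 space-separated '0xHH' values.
Answer: 0x8C 0x1F 0x3E 0x7C 0xF8 0xF7 0xE9 0xD5

Derivation:
After byte 1 (0x8B): reg=0xB8
After byte 2 (0x97): reg=0xCD
Register before byte 3: 0xCD
After XOR with byte 0x8B: 0x46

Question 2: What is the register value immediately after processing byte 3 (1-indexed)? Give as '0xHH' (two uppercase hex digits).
Answer: 0xD5

Derivation:
After byte 1 (0x8B): reg=0xB8
After byte 2 (0x97): reg=0xCD
After byte 3 (0x8B): reg=0xD5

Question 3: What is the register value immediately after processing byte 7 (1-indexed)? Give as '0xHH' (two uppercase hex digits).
After byte 1 (0x8B): reg=0xB8
After byte 2 (0x97): reg=0xCD
After byte 3 (0x8B): reg=0xD5
After byte 4 (0x1F): reg=0x78
After byte 5 (0xCA): reg=0x17
After byte 6 (0x5C): reg=0xF6
After byte 7 (0x75): reg=0x80

Answer: 0x80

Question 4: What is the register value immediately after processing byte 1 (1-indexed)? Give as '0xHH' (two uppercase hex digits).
Answer: 0xB8

Derivation:
After byte 1 (0x8B): reg=0xB8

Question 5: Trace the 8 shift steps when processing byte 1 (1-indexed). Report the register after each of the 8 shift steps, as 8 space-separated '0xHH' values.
Answer: 0x11 0x22 0x44 0x88 0x17 0x2E 0x5C 0xB8

Derivation:
Register before byte 1: 0x00
After XOR with byte 0x8B: 0x8B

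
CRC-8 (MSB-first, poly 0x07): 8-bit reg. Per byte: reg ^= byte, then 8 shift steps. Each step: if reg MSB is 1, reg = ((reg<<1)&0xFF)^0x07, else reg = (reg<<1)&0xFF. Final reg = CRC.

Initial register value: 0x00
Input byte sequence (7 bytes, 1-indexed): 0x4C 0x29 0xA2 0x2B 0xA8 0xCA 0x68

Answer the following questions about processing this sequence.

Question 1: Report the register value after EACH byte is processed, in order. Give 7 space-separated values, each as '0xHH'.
0xE3 0x78 0x08 0xE9 0xC0 0x36 0x9D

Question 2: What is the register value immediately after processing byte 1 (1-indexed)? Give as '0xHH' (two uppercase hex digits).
After byte 1 (0x4C): reg=0xE3

Answer: 0xE3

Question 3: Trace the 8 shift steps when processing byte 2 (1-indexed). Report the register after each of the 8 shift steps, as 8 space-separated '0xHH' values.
After byte 1 (0x4C): reg=0xE3
Register before byte 2: 0xE3
After XOR with byte 0x29: 0xCA

Answer: 0x93 0x21 0x42 0x84 0x0F 0x1E 0x3C 0x78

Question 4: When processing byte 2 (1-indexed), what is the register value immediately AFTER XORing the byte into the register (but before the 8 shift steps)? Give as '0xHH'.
Register before byte 2: 0xE3
Byte 2: 0x29
0xE3 XOR 0x29 = 0xCA

Answer: 0xCA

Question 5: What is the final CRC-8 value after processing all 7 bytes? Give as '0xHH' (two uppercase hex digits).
After byte 1 (0x4C): reg=0xE3
After byte 2 (0x29): reg=0x78
After byte 3 (0xA2): reg=0x08
After byte 4 (0x2B): reg=0xE9
After byte 5 (0xA8): reg=0xC0
After byte 6 (0xCA): reg=0x36
After byte 7 (0x68): reg=0x9D

Answer: 0x9D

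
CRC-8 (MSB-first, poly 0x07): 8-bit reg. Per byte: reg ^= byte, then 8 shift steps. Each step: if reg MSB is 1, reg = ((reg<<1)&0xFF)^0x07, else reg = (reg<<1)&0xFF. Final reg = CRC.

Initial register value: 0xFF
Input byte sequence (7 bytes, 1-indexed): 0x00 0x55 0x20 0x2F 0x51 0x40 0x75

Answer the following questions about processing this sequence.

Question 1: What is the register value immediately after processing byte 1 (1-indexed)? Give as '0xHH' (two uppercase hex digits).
Answer: 0xF3

Derivation:
After byte 1 (0x00): reg=0xF3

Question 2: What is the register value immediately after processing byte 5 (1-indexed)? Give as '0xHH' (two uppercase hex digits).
Answer: 0x15

Derivation:
After byte 1 (0x00): reg=0xF3
After byte 2 (0x55): reg=0x7B
After byte 3 (0x20): reg=0x86
After byte 4 (0x2F): reg=0x56
After byte 5 (0x51): reg=0x15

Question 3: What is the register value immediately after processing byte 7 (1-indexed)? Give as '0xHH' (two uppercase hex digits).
Answer: 0x01

Derivation:
After byte 1 (0x00): reg=0xF3
After byte 2 (0x55): reg=0x7B
After byte 3 (0x20): reg=0x86
After byte 4 (0x2F): reg=0x56
After byte 5 (0x51): reg=0x15
After byte 6 (0x40): reg=0xAC
After byte 7 (0x75): reg=0x01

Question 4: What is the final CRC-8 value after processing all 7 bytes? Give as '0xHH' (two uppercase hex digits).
Answer: 0x01

Derivation:
After byte 1 (0x00): reg=0xF3
After byte 2 (0x55): reg=0x7B
After byte 3 (0x20): reg=0x86
After byte 4 (0x2F): reg=0x56
After byte 5 (0x51): reg=0x15
After byte 6 (0x40): reg=0xAC
After byte 7 (0x75): reg=0x01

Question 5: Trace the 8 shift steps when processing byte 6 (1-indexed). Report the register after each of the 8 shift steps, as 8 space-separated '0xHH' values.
Answer: 0xAA 0x53 0xA6 0x4B 0x96 0x2B 0x56 0xAC

Derivation:
After byte 1 (0x00): reg=0xF3
After byte 2 (0x55): reg=0x7B
After byte 3 (0x20): reg=0x86
After byte 4 (0x2F): reg=0x56
After byte 5 (0x51): reg=0x15
Register before byte 6: 0x15
After XOR with byte 0x40: 0x55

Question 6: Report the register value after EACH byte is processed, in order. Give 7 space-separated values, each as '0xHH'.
0xF3 0x7B 0x86 0x56 0x15 0xAC 0x01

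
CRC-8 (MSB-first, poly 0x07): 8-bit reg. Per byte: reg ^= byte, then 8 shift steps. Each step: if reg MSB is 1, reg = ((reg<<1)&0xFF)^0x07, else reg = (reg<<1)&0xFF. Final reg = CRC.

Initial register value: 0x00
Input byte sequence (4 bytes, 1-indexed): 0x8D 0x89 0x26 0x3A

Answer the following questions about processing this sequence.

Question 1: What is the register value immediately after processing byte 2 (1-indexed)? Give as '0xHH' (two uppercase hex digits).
After byte 1 (0x8D): reg=0xAA
After byte 2 (0x89): reg=0xE9

Answer: 0xE9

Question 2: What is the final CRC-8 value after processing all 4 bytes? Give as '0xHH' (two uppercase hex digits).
Answer: 0x88

Derivation:
After byte 1 (0x8D): reg=0xAA
After byte 2 (0x89): reg=0xE9
After byte 3 (0x26): reg=0x63
After byte 4 (0x3A): reg=0x88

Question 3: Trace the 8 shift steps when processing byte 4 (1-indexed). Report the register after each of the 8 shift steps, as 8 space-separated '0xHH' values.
Answer: 0xB2 0x63 0xC6 0x8B 0x11 0x22 0x44 0x88

Derivation:
After byte 1 (0x8D): reg=0xAA
After byte 2 (0x89): reg=0xE9
After byte 3 (0x26): reg=0x63
Register before byte 4: 0x63
After XOR with byte 0x3A: 0x59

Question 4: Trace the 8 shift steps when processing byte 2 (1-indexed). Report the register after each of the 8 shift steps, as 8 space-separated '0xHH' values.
Answer: 0x46 0x8C 0x1F 0x3E 0x7C 0xF8 0xF7 0xE9

Derivation:
After byte 1 (0x8D): reg=0xAA
Register before byte 2: 0xAA
After XOR with byte 0x89: 0x23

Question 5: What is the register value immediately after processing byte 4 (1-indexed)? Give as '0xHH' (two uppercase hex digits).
Answer: 0x88

Derivation:
After byte 1 (0x8D): reg=0xAA
After byte 2 (0x89): reg=0xE9
After byte 3 (0x26): reg=0x63
After byte 4 (0x3A): reg=0x88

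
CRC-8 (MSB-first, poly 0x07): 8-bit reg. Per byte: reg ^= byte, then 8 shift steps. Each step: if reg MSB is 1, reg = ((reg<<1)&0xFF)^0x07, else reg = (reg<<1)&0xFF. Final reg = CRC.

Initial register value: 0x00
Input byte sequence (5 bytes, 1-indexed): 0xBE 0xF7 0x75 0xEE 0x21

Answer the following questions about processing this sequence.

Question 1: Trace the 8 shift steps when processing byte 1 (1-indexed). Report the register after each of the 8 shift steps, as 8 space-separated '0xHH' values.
Register before byte 1: 0x00
After XOR with byte 0xBE: 0xBE

Answer: 0x7B 0xF6 0xEB 0xD1 0xA5 0x4D 0x9A 0x33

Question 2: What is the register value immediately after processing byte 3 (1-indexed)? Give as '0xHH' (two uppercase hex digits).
After byte 1 (0xBE): reg=0x33
After byte 2 (0xF7): reg=0x52
After byte 3 (0x75): reg=0xF5

Answer: 0xF5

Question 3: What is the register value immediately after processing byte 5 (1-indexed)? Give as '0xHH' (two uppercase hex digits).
Answer: 0x27

Derivation:
After byte 1 (0xBE): reg=0x33
After byte 2 (0xF7): reg=0x52
After byte 3 (0x75): reg=0xF5
After byte 4 (0xEE): reg=0x41
After byte 5 (0x21): reg=0x27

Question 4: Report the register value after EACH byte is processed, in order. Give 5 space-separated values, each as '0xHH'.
0x33 0x52 0xF5 0x41 0x27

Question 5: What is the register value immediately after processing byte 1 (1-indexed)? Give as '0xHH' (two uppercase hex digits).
Answer: 0x33

Derivation:
After byte 1 (0xBE): reg=0x33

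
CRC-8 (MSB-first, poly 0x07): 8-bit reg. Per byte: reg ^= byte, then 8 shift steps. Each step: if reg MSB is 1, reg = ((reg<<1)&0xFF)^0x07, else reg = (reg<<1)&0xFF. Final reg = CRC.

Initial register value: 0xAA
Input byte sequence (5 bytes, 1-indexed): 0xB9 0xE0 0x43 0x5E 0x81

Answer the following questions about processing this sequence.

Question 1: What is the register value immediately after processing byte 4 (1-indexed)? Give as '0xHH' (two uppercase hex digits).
Answer: 0x6A

Derivation:
After byte 1 (0xB9): reg=0x79
After byte 2 (0xE0): reg=0xC6
After byte 3 (0x43): reg=0x92
After byte 4 (0x5E): reg=0x6A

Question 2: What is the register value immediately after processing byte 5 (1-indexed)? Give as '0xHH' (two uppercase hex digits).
Answer: 0x9F

Derivation:
After byte 1 (0xB9): reg=0x79
After byte 2 (0xE0): reg=0xC6
After byte 3 (0x43): reg=0x92
After byte 4 (0x5E): reg=0x6A
After byte 5 (0x81): reg=0x9F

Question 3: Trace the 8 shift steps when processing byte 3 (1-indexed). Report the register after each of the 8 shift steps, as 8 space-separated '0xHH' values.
Answer: 0x0D 0x1A 0x34 0x68 0xD0 0xA7 0x49 0x92

Derivation:
After byte 1 (0xB9): reg=0x79
After byte 2 (0xE0): reg=0xC6
Register before byte 3: 0xC6
After XOR with byte 0x43: 0x85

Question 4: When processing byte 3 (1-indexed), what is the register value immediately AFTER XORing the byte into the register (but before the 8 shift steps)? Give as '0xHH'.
Register before byte 3: 0xC6
Byte 3: 0x43
0xC6 XOR 0x43 = 0x85

Answer: 0x85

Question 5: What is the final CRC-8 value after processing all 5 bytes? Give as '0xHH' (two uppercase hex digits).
After byte 1 (0xB9): reg=0x79
After byte 2 (0xE0): reg=0xC6
After byte 3 (0x43): reg=0x92
After byte 4 (0x5E): reg=0x6A
After byte 5 (0x81): reg=0x9F

Answer: 0x9F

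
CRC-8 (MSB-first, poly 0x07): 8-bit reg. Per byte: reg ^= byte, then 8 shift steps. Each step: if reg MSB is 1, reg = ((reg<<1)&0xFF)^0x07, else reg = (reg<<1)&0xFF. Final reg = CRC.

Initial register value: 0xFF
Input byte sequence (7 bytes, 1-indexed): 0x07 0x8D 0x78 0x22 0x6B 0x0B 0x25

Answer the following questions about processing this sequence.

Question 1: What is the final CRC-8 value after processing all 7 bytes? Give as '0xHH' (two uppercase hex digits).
After byte 1 (0x07): reg=0xE6
After byte 2 (0x8D): reg=0x16
After byte 3 (0x78): reg=0x0D
After byte 4 (0x22): reg=0xCD
After byte 5 (0x6B): reg=0x7B
After byte 6 (0x0B): reg=0x57
After byte 7 (0x25): reg=0x59

Answer: 0x59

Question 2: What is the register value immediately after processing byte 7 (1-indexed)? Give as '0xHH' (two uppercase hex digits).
Answer: 0x59

Derivation:
After byte 1 (0x07): reg=0xE6
After byte 2 (0x8D): reg=0x16
After byte 3 (0x78): reg=0x0D
After byte 4 (0x22): reg=0xCD
After byte 5 (0x6B): reg=0x7B
After byte 6 (0x0B): reg=0x57
After byte 7 (0x25): reg=0x59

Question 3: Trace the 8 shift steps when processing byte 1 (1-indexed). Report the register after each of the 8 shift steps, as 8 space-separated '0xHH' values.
Register before byte 1: 0xFF
After XOR with byte 0x07: 0xF8

Answer: 0xF7 0xE9 0xD5 0xAD 0x5D 0xBA 0x73 0xE6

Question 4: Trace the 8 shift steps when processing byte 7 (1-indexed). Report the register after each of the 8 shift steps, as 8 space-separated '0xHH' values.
After byte 1 (0x07): reg=0xE6
After byte 2 (0x8D): reg=0x16
After byte 3 (0x78): reg=0x0D
After byte 4 (0x22): reg=0xCD
After byte 5 (0x6B): reg=0x7B
After byte 6 (0x0B): reg=0x57
Register before byte 7: 0x57
After XOR with byte 0x25: 0x72

Answer: 0xE4 0xCF 0x99 0x35 0x6A 0xD4 0xAF 0x59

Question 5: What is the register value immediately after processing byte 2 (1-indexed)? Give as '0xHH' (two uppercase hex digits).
After byte 1 (0x07): reg=0xE6
After byte 2 (0x8D): reg=0x16

Answer: 0x16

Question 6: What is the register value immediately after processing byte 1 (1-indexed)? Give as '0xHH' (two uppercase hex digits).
Answer: 0xE6

Derivation:
After byte 1 (0x07): reg=0xE6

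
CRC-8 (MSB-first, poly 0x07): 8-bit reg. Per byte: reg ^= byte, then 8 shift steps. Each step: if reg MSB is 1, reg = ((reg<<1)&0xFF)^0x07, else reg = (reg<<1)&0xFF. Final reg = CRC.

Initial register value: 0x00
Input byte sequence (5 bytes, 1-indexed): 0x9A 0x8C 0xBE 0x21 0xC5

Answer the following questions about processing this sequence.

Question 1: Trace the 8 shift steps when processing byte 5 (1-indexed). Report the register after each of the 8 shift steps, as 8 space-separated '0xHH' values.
Answer: 0x07 0x0E 0x1C 0x38 0x70 0xE0 0xC7 0x89

Derivation:
After byte 1 (0x9A): reg=0xCF
After byte 2 (0x8C): reg=0xCE
After byte 3 (0xBE): reg=0x57
After byte 4 (0x21): reg=0x45
Register before byte 5: 0x45
After XOR with byte 0xC5: 0x80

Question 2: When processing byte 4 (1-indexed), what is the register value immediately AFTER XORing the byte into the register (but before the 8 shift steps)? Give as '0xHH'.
Register before byte 4: 0x57
Byte 4: 0x21
0x57 XOR 0x21 = 0x76

Answer: 0x76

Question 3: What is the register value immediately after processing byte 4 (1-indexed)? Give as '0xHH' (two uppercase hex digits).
After byte 1 (0x9A): reg=0xCF
After byte 2 (0x8C): reg=0xCE
After byte 3 (0xBE): reg=0x57
After byte 4 (0x21): reg=0x45

Answer: 0x45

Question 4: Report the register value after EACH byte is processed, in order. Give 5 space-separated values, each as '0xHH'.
0xCF 0xCE 0x57 0x45 0x89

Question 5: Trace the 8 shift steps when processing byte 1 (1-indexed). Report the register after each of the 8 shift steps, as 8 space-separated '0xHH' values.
Register before byte 1: 0x00
After XOR with byte 0x9A: 0x9A

Answer: 0x33 0x66 0xCC 0x9F 0x39 0x72 0xE4 0xCF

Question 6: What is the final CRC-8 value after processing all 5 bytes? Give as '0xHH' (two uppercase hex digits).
After byte 1 (0x9A): reg=0xCF
After byte 2 (0x8C): reg=0xCE
After byte 3 (0xBE): reg=0x57
After byte 4 (0x21): reg=0x45
After byte 5 (0xC5): reg=0x89

Answer: 0x89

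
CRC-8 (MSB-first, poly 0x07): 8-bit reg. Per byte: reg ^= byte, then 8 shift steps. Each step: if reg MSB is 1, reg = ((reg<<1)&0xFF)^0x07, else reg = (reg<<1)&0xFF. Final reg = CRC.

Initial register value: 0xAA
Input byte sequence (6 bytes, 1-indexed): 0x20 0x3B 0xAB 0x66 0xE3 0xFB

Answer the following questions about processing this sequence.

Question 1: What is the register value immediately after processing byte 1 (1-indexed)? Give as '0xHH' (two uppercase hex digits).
Answer: 0xBF

Derivation:
After byte 1 (0x20): reg=0xBF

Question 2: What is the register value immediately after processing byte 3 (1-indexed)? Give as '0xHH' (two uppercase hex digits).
After byte 1 (0x20): reg=0xBF
After byte 2 (0x3B): reg=0x95
After byte 3 (0xAB): reg=0xBA

Answer: 0xBA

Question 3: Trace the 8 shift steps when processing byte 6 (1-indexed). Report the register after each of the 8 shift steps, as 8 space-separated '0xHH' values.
Answer: 0x34 0x68 0xD0 0xA7 0x49 0x92 0x23 0x46

Derivation:
After byte 1 (0x20): reg=0xBF
After byte 2 (0x3B): reg=0x95
After byte 3 (0xAB): reg=0xBA
After byte 4 (0x66): reg=0x1A
After byte 5 (0xE3): reg=0xE1
Register before byte 6: 0xE1
After XOR with byte 0xFB: 0x1A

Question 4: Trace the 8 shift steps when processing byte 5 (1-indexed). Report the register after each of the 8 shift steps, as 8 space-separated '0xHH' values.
After byte 1 (0x20): reg=0xBF
After byte 2 (0x3B): reg=0x95
After byte 3 (0xAB): reg=0xBA
After byte 4 (0x66): reg=0x1A
Register before byte 5: 0x1A
After XOR with byte 0xE3: 0xF9

Answer: 0xF5 0xED 0xDD 0xBD 0x7D 0xFA 0xF3 0xE1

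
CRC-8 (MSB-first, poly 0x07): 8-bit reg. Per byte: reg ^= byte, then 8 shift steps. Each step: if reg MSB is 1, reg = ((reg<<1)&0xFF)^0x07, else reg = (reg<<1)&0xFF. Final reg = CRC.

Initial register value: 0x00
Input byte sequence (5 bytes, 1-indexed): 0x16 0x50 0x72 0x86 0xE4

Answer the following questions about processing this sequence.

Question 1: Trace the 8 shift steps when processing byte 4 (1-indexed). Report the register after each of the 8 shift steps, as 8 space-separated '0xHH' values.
After byte 1 (0x16): reg=0x62
After byte 2 (0x50): reg=0x9E
After byte 3 (0x72): reg=0x8A
Register before byte 4: 0x8A
After XOR with byte 0x86: 0x0C

Answer: 0x18 0x30 0x60 0xC0 0x87 0x09 0x12 0x24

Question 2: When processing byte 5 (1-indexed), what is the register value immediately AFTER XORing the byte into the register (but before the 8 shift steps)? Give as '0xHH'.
Answer: 0xC0

Derivation:
Register before byte 5: 0x24
Byte 5: 0xE4
0x24 XOR 0xE4 = 0xC0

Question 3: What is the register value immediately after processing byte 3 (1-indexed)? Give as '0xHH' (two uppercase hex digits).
Answer: 0x8A

Derivation:
After byte 1 (0x16): reg=0x62
After byte 2 (0x50): reg=0x9E
After byte 3 (0x72): reg=0x8A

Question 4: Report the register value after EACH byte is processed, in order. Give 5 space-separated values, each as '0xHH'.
0x62 0x9E 0x8A 0x24 0x4E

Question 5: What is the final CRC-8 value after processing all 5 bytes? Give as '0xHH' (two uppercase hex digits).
After byte 1 (0x16): reg=0x62
After byte 2 (0x50): reg=0x9E
After byte 3 (0x72): reg=0x8A
After byte 4 (0x86): reg=0x24
After byte 5 (0xE4): reg=0x4E

Answer: 0x4E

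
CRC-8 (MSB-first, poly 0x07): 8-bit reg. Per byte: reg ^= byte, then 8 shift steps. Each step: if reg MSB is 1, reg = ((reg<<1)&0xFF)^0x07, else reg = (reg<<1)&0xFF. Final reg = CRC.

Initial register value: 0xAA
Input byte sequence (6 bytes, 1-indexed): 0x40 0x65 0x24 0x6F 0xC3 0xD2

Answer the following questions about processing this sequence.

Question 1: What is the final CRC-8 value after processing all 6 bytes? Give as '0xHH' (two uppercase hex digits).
After byte 1 (0x40): reg=0x98
After byte 2 (0x65): reg=0xFD
After byte 3 (0x24): reg=0x01
After byte 4 (0x6F): reg=0x0D
After byte 5 (0xC3): reg=0x64
After byte 6 (0xD2): reg=0x0B

Answer: 0x0B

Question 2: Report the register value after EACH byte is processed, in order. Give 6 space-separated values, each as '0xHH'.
0x98 0xFD 0x01 0x0D 0x64 0x0B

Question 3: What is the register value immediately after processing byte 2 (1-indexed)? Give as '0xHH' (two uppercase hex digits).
After byte 1 (0x40): reg=0x98
After byte 2 (0x65): reg=0xFD

Answer: 0xFD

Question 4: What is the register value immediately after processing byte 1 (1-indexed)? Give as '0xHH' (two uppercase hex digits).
Answer: 0x98

Derivation:
After byte 1 (0x40): reg=0x98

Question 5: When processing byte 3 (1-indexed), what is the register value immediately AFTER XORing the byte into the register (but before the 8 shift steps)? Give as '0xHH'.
Answer: 0xD9

Derivation:
Register before byte 3: 0xFD
Byte 3: 0x24
0xFD XOR 0x24 = 0xD9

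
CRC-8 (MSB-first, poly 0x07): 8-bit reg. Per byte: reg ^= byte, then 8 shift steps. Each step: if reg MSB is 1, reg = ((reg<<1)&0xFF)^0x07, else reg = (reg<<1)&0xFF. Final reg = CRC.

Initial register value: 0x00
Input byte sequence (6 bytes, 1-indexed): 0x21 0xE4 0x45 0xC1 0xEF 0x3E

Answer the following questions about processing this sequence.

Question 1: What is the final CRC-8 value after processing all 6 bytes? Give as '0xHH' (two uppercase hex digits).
Answer: 0xAF

Derivation:
After byte 1 (0x21): reg=0xE7
After byte 2 (0xE4): reg=0x09
After byte 3 (0x45): reg=0xE3
After byte 4 (0xC1): reg=0xEE
After byte 5 (0xEF): reg=0x07
After byte 6 (0x3E): reg=0xAF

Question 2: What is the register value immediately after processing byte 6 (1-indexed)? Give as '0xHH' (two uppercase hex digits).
After byte 1 (0x21): reg=0xE7
After byte 2 (0xE4): reg=0x09
After byte 3 (0x45): reg=0xE3
After byte 4 (0xC1): reg=0xEE
After byte 5 (0xEF): reg=0x07
After byte 6 (0x3E): reg=0xAF

Answer: 0xAF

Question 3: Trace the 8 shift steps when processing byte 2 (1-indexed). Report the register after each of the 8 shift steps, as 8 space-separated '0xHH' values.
After byte 1 (0x21): reg=0xE7
Register before byte 2: 0xE7
After XOR with byte 0xE4: 0x03

Answer: 0x06 0x0C 0x18 0x30 0x60 0xC0 0x87 0x09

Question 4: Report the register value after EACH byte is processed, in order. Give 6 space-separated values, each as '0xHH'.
0xE7 0x09 0xE3 0xEE 0x07 0xAF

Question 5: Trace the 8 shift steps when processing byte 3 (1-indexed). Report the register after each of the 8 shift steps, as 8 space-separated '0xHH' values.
After byte 1 (0x21): reg=0xE7
After byte 2 (0xE4): reg=0x09
Register before byte 3: 0x09
After XOR with byte 0x45: 0x4C

Answer: 0x98 0x37 0x6E 0xDC 0xBF 0x79 0xF2 0xE3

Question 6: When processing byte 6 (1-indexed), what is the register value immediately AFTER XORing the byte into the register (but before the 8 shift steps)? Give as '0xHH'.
Register before byte 6: 0x07
Byte 6: 0x3E
0x07 XOR 0x3E = 0x39

Answer: 0x39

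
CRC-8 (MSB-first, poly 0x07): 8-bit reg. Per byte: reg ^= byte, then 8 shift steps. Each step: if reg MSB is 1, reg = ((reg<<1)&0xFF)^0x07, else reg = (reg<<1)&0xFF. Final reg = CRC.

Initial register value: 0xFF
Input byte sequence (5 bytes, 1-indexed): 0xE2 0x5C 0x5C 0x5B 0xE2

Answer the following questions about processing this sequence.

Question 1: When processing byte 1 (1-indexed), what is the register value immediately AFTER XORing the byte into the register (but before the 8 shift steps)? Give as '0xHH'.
Register before byte 1: 0xFF
Byte 1: 0xE2
0xFF XOR 0xE2 = 0x1D

Answer: 0x1D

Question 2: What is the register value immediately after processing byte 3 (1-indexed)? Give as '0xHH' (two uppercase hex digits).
After byte 1 (0xE2): reg=0x53
After byte 2 (0x5C): reg=0x2D
After byte 3 (0x5C): reg=0x50

Answer: 0x50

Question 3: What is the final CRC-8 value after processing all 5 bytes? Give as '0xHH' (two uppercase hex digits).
Answer: 0x37

Derivation:
After byte 1 (0xE2): reg=0x53
After byte 2 (0x5C): reg=0x2D
After byte 3 (0x5C): reg=0x50
After byte 4 (0x5B): reg=0x31
After byte 5 (0xE2): reg=0x37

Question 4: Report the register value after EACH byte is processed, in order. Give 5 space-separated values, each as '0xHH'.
0x53 0x2D 0x50 0x31 0x37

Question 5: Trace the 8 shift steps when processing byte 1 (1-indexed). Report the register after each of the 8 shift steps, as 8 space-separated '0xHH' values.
Register before byte 1: 0xFF
After XOR with byte 0xE2: 0x1D

Answer: 0x3A 0x74 0xE8 0xD7 0xA9 0x55 0xAA 0x53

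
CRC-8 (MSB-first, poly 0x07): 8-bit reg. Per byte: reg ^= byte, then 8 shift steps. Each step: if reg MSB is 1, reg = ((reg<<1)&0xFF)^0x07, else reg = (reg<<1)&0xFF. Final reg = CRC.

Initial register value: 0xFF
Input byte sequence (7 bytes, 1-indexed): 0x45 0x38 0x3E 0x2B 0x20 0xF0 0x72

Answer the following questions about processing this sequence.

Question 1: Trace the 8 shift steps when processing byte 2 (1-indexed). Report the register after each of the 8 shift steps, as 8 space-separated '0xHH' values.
After byte 1 (0x45): reg=0x2F
Register before byte 2: 0x2F
After XOR with byte 0x38: 0x17

Answer: 0x2E 0x5C 0xB8 0x77 0xEE 0xDB 0xB1 0x65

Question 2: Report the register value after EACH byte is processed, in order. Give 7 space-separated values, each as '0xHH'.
0x2F 0x65 0x86 0x4A 0x11 0xA9 0x0F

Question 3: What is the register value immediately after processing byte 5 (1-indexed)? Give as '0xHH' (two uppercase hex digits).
Answer: 0x11

Derivation:
After byte 1 (0x45): reg=0x2F
After byte 2 (0x38): reg=0x65
After byte 3 (0x3E): reg=0x86
After byte 4 (0x2B): reg=0x4A
After byte 5 (0x20): reg=0x11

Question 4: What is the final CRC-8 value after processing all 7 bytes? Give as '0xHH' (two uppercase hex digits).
After byte 1 (0x45): reg=0x2F
After byte 2 (0x38): reg=0x65
After byte 3 (0x3E): reg=0x86
After byte 4 (0x2B): reg=0x4A
After byte 5 (0x20): reg=0x11
After byte 6 (0xF0): reg=0xA9
After byte 7 (0x72): reg=0x0F

Answer: 0x0F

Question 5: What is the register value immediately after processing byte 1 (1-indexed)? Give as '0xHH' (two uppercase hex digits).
After byte 1 (0x45): reg=0x2F

Answer: 0x2F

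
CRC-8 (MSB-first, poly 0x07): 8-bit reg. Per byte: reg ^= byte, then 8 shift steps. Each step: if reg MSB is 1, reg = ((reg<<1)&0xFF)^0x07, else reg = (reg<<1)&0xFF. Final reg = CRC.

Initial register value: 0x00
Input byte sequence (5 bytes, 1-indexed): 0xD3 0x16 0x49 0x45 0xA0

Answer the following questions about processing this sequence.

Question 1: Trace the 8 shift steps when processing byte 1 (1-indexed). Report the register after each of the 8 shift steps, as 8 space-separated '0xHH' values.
Register before byte 1: 0x00
After XOR with byte 0xD3: 0xD3

Answer: 0xA1 0x45 0x8A 0x13 0x26 0x4C 0x98 0x37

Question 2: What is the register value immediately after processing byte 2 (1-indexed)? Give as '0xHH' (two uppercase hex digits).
After byte 1 (0xD3): reg=0x37
After byte 2 (0x16): reg=0xE7

Answer: 0xE7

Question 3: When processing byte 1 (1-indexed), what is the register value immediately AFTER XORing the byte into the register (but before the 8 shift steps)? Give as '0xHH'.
Answer: 0xD3

Derivation:
Register before byte 1: 0x00
Byte 1: 0xD3
0x00 XOR 0xD3 = 0xD3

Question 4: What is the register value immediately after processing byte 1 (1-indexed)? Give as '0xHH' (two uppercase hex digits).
After byte 1 (0xD3): reg=0x37

Answer: 0x37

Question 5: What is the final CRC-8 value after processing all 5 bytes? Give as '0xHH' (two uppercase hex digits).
After byte 1 (0xD3): reg=0x37
After byte 2 (0x16): reg=0xE7
After byte 3 (0x49): reg=0x43
After byte 4 (0x45): reg=0x12
After byte 5 (0xA0): reg=0x17

Answer: 0x17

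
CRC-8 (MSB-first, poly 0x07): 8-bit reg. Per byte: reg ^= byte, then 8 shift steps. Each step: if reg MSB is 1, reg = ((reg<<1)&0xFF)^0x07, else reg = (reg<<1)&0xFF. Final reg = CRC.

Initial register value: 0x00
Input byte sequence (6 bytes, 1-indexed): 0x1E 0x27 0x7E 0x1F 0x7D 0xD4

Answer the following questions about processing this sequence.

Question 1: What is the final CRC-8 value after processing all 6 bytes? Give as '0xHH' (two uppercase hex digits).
After byte 1 (0x1E): reg=0x5A
After byte 2 (0x27): reg=0x74
After byte 3 (0x7E): reg=0x36
After byte 4 (0x1F): reg=0xDF
After byte 5 (0x7D): reg=0x67
After byte 6 (0xD4): reg=0x10

Answer: 0x10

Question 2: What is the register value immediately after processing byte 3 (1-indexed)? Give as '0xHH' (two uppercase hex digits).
After byte 1 (0x1E): reg=0x5A
After byte 2 (0x27): reg=0x74
After byte 3 (0x7E): reg=0x36

Answer: 0x36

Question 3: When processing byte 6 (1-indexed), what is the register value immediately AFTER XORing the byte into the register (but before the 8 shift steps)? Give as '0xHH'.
Answer: 0xB3

Derivation:
Register before byte 6: 0x67
Byte 6: 0xD4
0x67 XOR 0xD4 = 0xB3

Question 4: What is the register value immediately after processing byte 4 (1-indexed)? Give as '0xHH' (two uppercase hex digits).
After byte 1 (0x1E): reg=0x5A
After byte 2 (0x27): reg=0x74
After byte 3 (0x7E): reg=0x36
After byte 4 (0x1F): reg=0xDF

Answer: 0xDF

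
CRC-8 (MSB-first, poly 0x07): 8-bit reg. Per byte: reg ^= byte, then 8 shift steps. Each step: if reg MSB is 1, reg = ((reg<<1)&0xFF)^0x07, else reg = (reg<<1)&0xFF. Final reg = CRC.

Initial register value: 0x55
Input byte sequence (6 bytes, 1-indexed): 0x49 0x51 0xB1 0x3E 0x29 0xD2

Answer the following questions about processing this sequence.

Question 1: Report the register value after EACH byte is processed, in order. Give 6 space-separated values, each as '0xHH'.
0x54 0x1B 0x5F 0x20 0x3F 0x8D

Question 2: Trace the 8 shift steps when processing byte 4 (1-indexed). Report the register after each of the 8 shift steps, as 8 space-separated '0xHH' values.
Answer: 0xC2 0x83 0x01 0x02 0x04 0x08 0x10 0x20

Derivation:
After byte 1 (0x49): reg=0x54
After byte 2 (0x51): reg=0x1B
After byte 3 (0xB1): reg=0x5F
Register before byte 4: 0x5F
After XOR with byte 0x3E: 0x61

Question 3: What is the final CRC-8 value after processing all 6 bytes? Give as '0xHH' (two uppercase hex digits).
After byte 1 (0x49): reg=0x54
After byte 2 (0x51): reg=0x1B
After byte 3 (0xB1): reg=0x5F
After byte 4 (0x3E): reg=0x20
After byte 5 (0x29): reg=0x3F
After byte 6 (0xD2): reg=0x8D

Answer: 0x8D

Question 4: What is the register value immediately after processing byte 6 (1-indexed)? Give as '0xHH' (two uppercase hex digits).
After byte 1 (0x49): reg=0x54
After byte 2 (0x51): reg=0x1B
After byte 3 (0xB1): reg=0x5F
After byte 4 (0x3E): reg=0x20
After byte 5 (0x29): reg=0x3F
After byte 6 (0xD2): reg=0x8D

Answer: 0x8D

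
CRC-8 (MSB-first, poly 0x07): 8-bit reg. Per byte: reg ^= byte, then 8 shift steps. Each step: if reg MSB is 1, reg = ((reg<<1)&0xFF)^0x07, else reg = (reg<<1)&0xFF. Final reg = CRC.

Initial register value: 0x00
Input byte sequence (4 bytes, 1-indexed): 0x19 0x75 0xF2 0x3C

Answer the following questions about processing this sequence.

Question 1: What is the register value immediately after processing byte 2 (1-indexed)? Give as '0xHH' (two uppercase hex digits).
After byte 1 (0x19): reg=0x4F
After byte 2 (0x75): reg=0xA6

Answer: 0xA6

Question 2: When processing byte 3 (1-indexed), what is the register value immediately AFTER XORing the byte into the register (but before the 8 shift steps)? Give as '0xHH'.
Register before byte 3: 0xA6
Byte 3: 0xF2
0xA6 XOR 0xF2 = 0x54

Answer: 0x54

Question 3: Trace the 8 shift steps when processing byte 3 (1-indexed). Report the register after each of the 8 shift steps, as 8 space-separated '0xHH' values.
After byte 1 (0x19): reg=0x4F
After byte 2 (0x75): reg=0xA6
Register before byte 3: 0xA6
After XOR with byte 0xF2: 0x54

Answer: 0xA8 0x57 0xAE 0x5B 0xB6 0x6B 0xD6 0xAB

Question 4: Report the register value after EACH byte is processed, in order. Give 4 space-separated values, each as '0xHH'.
0x4F 0xA6 0xAB 0xEC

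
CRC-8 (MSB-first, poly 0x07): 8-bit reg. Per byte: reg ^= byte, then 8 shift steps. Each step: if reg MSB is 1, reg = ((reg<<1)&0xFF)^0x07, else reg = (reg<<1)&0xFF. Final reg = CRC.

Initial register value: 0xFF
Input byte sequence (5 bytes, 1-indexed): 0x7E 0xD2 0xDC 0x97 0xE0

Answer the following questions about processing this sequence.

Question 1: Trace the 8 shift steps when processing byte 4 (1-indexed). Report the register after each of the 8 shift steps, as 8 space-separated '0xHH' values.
After byte 1 (0x7E): reg=0x8E
After byte 2 (0xD2): reg=0x93
After byte 3 (0xDC): reg=0xEA
Register before byte 4: 0xEA
After XOR with byte 0x97: 0x7D

Answer: 0xFA 0xF3 0xE1 0xC5 0x8D 0x1D 0x3A 0x74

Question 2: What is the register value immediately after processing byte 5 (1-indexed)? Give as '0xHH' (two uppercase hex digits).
Answer: 0xE5

Derivation:
After byte 1 (0x7E): reg=0x8E
After byte 2 (0xD2): reg=0x93
After byte 3 (0xDC): reg=0xEA
After byte 4 (0x97): reg=0x74
After byte 5 (0xE0): reg=0xE5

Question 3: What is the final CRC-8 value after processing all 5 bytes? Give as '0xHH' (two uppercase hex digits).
After byte 1 (0x7E): reg=0x8E
After byte 2 (0xD2): reg=0x93
After byte 3 (0xDC): reg=0xEA
After byte 4 (0x97): reg=0x74
After byte 5 (0xE0): reg=0xE5

Answer: 0xE5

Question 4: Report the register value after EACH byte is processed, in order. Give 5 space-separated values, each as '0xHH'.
0x8E 0x93 0xEA 0x74 0xE5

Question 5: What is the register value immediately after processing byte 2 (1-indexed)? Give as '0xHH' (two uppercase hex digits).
After byte 1 (0x7E): reg=0x8E
After byte 2 (0xD2): reg=0x93

Answer: 0x93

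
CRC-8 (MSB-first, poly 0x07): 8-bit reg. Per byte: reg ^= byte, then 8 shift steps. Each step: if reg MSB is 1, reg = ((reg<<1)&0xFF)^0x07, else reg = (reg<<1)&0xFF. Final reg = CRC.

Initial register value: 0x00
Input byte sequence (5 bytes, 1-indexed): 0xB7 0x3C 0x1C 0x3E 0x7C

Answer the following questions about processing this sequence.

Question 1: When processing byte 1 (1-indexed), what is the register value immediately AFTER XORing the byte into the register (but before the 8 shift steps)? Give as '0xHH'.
Answer: 0xB7

Derivation:
Register before byte 1: 0x00
Byte 1: 0xB7
0x00 XOR 0xB7 = 0xB7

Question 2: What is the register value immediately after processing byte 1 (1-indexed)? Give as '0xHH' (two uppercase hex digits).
Answer: 0x0C

Derivation:
After byte 1 (0xB7): reg=0x0C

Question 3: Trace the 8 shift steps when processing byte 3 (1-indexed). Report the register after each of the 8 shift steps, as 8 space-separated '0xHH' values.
Answer: 0x1F 0x3E 0x7C 0xF8 0xF7 0xE9 0xD5 0xAD

Derivation:
After byte 1 (0xB7): reg=0x0C
After byte 2 (0x3C): reg=0x90
Register before byte 3: 0x90
After XOR with byte 0x1C: 0x8C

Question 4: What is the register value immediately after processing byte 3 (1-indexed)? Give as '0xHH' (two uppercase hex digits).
Answer: 0xAD

Derivation:
After byte 1 (0xB7): reg=0x0C
After byte 2 (0x3C): reg=0x90
After byte 3 (0x1C): reg=0xAD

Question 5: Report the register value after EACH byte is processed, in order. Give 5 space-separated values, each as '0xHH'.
0x0C 0x90 0xAD 0xF0 0xAD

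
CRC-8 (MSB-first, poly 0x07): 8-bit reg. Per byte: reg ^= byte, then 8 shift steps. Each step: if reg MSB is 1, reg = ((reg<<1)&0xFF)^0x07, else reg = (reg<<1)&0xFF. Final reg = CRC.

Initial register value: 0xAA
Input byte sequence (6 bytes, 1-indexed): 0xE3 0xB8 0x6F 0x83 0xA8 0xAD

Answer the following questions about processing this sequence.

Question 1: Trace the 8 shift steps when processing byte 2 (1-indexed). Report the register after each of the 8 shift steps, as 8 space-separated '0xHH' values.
Answer: 0x80 0x07 0x0E 0x1C 0x38 0x70 0xE0 0xC7

Derivation:
After byte 1 (0xE3): reg=0xF8
Register before byte 2: 0xF8
After XOR with byte 0xB8: 0x40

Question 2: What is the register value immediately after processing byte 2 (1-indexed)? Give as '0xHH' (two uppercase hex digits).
Answer: 0xC7

Derivation:
After byte 1 (0xE3): reg=0xF8
After byte 2 (0xB8): reg=0xC7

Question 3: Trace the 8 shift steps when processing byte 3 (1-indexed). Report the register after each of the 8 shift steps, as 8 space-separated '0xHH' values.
After byte 1 (0xE3): reg=0xF8
After byte 2 (0xB8): reg=0xC7
Register before byte 3: 0xC7
After XOR with byte 0x6F: 0xA8

Answer: 0x57 0xAE 0x5B 0xB6 0x6B 0xD6 0xAB 0x51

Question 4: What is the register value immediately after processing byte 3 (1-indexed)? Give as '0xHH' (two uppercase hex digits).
After byte 1 (0xE3): reg=0xF8
After byte 2 (0xB8): reg=0xC7
After byte 3 (0x6F): reg=0x51

Answer: 0x51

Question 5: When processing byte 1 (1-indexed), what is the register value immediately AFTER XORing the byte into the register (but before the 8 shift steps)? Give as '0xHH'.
Register before byte 1: 0xAA
Byte 1: 0xE3
0xAA XOR 0xE3 = 0x49

Answer: 0x49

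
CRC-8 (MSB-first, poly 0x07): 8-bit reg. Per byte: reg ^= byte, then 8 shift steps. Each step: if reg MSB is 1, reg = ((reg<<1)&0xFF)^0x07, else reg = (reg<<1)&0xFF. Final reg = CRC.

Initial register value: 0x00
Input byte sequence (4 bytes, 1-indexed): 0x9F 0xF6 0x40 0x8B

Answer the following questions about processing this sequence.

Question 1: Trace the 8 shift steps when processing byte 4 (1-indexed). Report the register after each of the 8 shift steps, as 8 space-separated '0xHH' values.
Answer: 0x97 0x29 0x52 0xA4 0x4F 0x9E 0x3B 0x76

Derivation:
After byte 1 (0x9F): reg=0xD4
After byte 2 (0xF6): reg=0xEE
After byte 3 (0x40): reg=0x43
Register before byte 4: 0x43
After XOR with byte 0x8B: 0xC8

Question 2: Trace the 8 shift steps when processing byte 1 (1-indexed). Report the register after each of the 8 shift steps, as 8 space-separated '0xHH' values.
Register before byte 1: 0x00
After XOR with byte 0x9F: 0x9F

Answer: 0x39 0x72 0xE4 0xCF 0x99 0x35 0x6A 0xD4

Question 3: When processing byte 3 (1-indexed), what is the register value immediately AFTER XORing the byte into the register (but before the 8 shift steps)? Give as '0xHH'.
Answer: 0xAE

Derivation:
Register before byte 3: 0xEE
Byte 3: 0x40
0xEE XOR 0x40 = 0xAE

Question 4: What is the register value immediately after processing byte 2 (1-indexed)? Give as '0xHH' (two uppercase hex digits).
Answer: 0xEE

Derivation:
After byte 1 (0x9F): reg=0xD4
After byte 2 (0xF6): reg=0xEE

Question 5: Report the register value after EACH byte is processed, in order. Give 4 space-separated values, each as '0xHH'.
0xD4 0xEE 0x43 0x76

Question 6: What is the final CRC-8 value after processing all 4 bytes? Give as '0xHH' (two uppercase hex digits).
After byte 1 (0x9F): reg=0xD4
After byte 2 (0xF6): reg=0xEE
After byte 3 (0x40): reg=0x43
After byte 4 (0x8B): reg=0x76

Answer: 0x76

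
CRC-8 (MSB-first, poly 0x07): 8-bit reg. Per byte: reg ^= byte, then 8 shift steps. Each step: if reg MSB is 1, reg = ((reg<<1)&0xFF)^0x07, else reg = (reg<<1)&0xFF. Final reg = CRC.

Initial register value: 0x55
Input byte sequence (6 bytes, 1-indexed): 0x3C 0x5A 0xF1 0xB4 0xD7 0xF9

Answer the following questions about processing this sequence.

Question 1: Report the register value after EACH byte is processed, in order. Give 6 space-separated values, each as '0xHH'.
0x18 0xC9 0xA8 0x54 0x80 0x68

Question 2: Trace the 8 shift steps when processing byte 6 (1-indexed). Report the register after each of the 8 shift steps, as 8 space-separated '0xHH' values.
After byte 1 (0x3C): reg=0x18
After byte 2 (0x5A): reg=0xC9
After byte 3 (0xF1): reg=0xA8
After byte 4 (0xB4): reg=0x54
After byte 5 (0xD7): reg=0x80
Register before byte 6: 0x80
After XOR with byte 0xF9: 0x79

Answer: 0xF2 0xE3 0xC1 0x85 0x0D 0x1A 0x34 0x68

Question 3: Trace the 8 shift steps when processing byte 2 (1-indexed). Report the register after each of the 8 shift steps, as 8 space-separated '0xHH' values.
After byte 1 (0x3C): reg=0x18
Register before byte 2: 0x18
After XOR with byte 0x5A: 0x42

Answer: 0x84 0x0F 0x1E 0x3C 0x78 0xF0 0xE7 0xC9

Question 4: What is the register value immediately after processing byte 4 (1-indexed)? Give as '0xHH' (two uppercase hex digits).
After byte 1 (0x3C): reg=0x18
After byte 2 (0x5A): reg=0xC9
After byte 3 (0xF1): reg=0xA8
After byte 4 (0xB4): reg=0x54

Answer: 0x54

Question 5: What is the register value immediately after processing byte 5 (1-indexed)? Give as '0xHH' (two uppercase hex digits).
After byte 1 (0x3C): reg=0x18
After byte 2 (0x5A): reg=0xC9
After byte 3 (0xF1): reg=0xA8
After byte 4 (0xB4): reg=0x54
After byte 5 (0xD7): reg=0x80

Answer: 0x80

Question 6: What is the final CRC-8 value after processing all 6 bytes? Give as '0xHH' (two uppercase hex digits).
Answer: 0x68

Derivation:
After byte 1 (0x3C): reg=0x18
After byte 2 (0x5A): reg=0xC9
After byte 3 (0xF1): reg=0xA8
After byte 4 (0xB4): reg=0x54
After byte 5 (0xD7): reg=0x80
After byte 6 (0xF9): reg=0x68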